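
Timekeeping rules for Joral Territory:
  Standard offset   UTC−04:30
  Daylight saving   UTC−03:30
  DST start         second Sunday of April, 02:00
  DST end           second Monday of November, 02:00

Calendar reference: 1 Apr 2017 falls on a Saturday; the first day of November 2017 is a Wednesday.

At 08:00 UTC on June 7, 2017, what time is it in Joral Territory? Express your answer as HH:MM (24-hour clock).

04:30

1 April 2017 is a Saturday, so the first Sunday is April 2 and the second is April 9.
1 November 2017 is a Wednesday, so the first Monday is November 6 and the second is November 13.
At the standard offset (UTC−04:30), 08:00 UTC − 4h30m = 03:30 Joral Territory standard time.
Daylight saving runs 9 April – 13 November; the standard-time date in Joral Territory, June 7, 2017, is inside that window, so Joral Territory is at UTC−03:30.
08:00 UTC − 3h30m = 04:30 local.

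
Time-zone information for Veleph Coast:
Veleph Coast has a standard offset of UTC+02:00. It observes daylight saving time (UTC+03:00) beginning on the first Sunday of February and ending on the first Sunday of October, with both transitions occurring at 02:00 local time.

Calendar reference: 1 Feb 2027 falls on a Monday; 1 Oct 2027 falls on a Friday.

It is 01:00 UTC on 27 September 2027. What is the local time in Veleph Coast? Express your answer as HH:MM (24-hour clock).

1 February 2027 is a Monday, so the first Sunday is February 7.
1 October 2027 is a Friday, so the first Sunday is October 3.
At the standard offset (UTC+02:00), 01:00 UTC + 2h = 03:00 Veleph Coast standard time.
The standard-time date in Veleph Coast, 27 September 2027, falls between 7 February and 3 October, so daylight saving is in effect and Veleph Coast is at UTC+03:00.
01:00 UTC + 3h = 04:00 local.

04:00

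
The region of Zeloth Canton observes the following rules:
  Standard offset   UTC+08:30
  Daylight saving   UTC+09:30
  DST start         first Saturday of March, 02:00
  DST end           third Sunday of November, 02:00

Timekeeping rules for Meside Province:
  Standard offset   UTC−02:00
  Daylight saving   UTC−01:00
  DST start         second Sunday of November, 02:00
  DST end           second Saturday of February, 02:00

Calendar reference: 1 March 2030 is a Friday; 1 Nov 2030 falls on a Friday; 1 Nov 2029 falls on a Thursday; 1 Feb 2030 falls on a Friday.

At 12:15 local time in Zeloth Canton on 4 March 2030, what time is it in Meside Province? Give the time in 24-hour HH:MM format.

1 March 2030 is a Friday, so the first Saturday is March 2.
1 November 2030 is a Friday, so the first Sunday is November 3 and the third is November 17.
4 March 2030 falls between 2 March and 17 November, so daylight saving is in effect and Zeloth Canton is at UTC+09:30.
12:15 Zeloth Canton − 9h30m = 02:45 UTC.
1 November 2029 is a Thursday, so the first Sunday is November 4 and the second is November 11.
1 February 2030 is a Friday, so the first Saturday is February 2 and the second is February 9.
At the standard offset (UTC−02:00), 02:45 UTC − 2h = 00:45 Meside Province standard time.
The standard-time date in Meside Province, 4 March 2030, does not fall between 11 November 2029 and 9 February 2030, so daylight saving is not in effect and Meside Province is at UTC−02:00.
02:45 UTC − 2h = 00:45 Meside Province.

00:45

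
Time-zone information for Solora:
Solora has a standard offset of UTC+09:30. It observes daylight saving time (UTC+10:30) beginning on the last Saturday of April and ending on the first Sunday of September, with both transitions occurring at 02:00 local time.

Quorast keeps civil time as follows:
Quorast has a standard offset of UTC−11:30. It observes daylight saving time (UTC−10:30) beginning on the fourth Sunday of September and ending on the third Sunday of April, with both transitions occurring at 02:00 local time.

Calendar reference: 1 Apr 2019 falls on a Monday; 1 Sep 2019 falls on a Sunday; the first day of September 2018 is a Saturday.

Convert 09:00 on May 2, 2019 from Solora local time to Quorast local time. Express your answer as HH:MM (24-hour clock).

11:00

1 April 2019 is a Monday, so Saturdays fall on 6, 13, 20, 27; the last is April 27.
1 September 2019 is a Sunday, so the first Sunday is September 1.
May 2, 2019 lies within the daylight-saving period (27 April – 1 September), so Solora is on daylight time, UTC+10:30.
09:00 Solora − 10h30m = 22:30 UTC (rolling into the previous day, 1 May 2019).
1 September 2018 is a Saturday, so the first Sunday is September 2 and the fourth is September 23.
1 April 2019 is a Monday, so the first Sunday is April 7 and the third is April 21.
At the standard offset (UTC−11:30), 22:30 UTC − 11h30m = 11:00 Quorast standard time.
The standard-time date in Quorast, May 1, 2019, is outside the daylight-saving period (23 September 2018 – 21 April 2019), so Quorast is on standard time, UTC−11:30.
22:30 UTC − 11h30m = 11:00 Quorast.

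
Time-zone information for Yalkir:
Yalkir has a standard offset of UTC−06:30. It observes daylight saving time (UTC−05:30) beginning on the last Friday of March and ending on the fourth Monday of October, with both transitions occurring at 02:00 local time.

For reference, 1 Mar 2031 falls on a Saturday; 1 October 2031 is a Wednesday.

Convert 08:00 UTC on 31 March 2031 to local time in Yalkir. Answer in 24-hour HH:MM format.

02:30

1 March 2031 is a Saturday, so Fridays fall on 7, 14, 21, 28; the last is March 28.
1 October 2031 is a Wednesday, so the first Monday is October 6 and the fourth is October 27.
At the standard offset (UTC−06:30), 08:00 UTC − 6h30m = 01:30 Yalkir standard time.
Daylight saving runs 28 March – 27 October; the standard-time date in Yalkir, 31 March 2031, is inside that window, so Yalkir is at UTC−05:30.
08:00 UTC − 5h30m = 02:30 local.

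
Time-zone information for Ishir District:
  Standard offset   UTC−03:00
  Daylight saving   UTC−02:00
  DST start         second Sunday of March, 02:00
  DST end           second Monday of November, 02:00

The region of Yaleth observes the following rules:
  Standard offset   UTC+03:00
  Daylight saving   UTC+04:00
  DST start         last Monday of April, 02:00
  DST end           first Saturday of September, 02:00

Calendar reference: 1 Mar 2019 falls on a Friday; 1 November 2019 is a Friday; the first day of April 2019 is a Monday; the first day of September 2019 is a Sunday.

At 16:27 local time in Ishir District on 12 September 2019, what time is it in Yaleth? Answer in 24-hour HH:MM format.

21:27

1 March 2019 is a Friday, so the first Sunday is March 3 and the second is March 10.
1 November 2019 is a Friday, so the first Monday is November 4 and the second is November 11.
12 September 2019 falls between 10 March and 11 November, so daylight saving is in effect and Ishir District is at UTC−02:00.
16:27 Ishir District + 2h = 18:27 UTC.
1 April 2019 is a Monday, so Mondays fall on 1, 8, 15, 22, 29; the last is April 29.
1 September 2019 is a Sunday, so the first Saturday is September 7.
At the standard offset (UTC+03:00), 18:27 UTC + 3h = 21:27 Yaleth standard time.
Daylight saving runs 29 April – 7 September; the standard-time date in Yaleth, 12 September 2019, is outside that window, so Yaleth is on standard time at UTC+03:00.
18:27 UTC + 3h = 21:27 Yaleth.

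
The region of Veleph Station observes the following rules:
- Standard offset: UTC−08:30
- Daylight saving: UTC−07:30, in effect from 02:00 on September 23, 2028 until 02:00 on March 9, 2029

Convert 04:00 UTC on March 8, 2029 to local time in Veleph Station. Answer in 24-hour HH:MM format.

20:30

At the standard offset (UTC−08:30), 04:00 UTC − 8h30m = 19:30 Veleph Station standard time (rolling into the previous day, 7 March 2029).
The standard-time date in Veleph Station, March 7, 2029, lies within the daylight-saving period (23 September 2028 – 9 March 2029), so Veleph Station is on daylight time, UTC−07:30.
04:00 UTC − 7h30m = 20:30 local (rolling into the previous day, 7 March 2029).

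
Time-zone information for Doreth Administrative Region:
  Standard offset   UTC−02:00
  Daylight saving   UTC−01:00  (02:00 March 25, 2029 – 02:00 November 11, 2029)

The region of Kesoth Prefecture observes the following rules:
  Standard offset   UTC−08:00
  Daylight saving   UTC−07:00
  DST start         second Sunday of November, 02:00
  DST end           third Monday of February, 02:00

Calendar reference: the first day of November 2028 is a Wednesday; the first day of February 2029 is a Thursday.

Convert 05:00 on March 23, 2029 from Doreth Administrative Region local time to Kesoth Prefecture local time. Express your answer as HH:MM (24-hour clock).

23:00

March 23, 2029 is outside the daylight-saving period (25 March – 11 November), so Doreth Administrative Region is on standard time, UTC−02:00.
05:00 Doreth Administrative Region + 2h = 07:00 UTC.
1 November 2028 is a Wednesday, so the first Sunday is November 5 and the second is November 12.
1 February 2029 is a Thursday, so the first Monday is February 5 and the third is February 19.
At the standard offset (UTC−08:00), 07:00 UTC − 8h = 23:00 Kesoth Prefecture standard time (rolling into the previous day, 22 March 2029).
The standard-time date in Kesoth Prefecture, March 22, 2029, is outside the daylight-saving period (12 November 2028 – 19 February 2029), so Kesoth Prefecture is on standard time, UTC−08:00.
07:00 UTC − 8h = 23:00 Kesoth Prefecture (rolling into the previous day, 22 March 2029).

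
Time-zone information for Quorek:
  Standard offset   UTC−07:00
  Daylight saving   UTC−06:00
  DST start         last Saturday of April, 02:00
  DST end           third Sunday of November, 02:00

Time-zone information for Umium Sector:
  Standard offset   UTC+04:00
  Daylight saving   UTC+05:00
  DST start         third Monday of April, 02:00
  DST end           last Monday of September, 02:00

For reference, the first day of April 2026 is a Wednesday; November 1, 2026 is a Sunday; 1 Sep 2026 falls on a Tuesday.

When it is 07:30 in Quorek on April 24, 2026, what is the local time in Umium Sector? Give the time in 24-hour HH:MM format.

1 April 2026 is a Wednesday, so Saturdays fall on 4, 11, 18, 25; the last is April 25.
1 November 2026 is a Sunday, so the first Sunday is November 1 and the third is November 15.
April 24, 2026 is outside the daylight-saving period (25 April – 15 November), so Quorek is on standard time, UTC−07:00.
07:30 Quorek + 7h = 14:30 UTC.
1 April 2026 is a Wednesday, so the first Monday is April 6 and the third is April 20.
1 September 2026 is a Tuesday, so Mondays fall on 7, 14, 21, 28; the last is September 28.
At the standard offset (UTC+04:00), 14:30 UTC + 4h = 18:30 Umium Sector standard time.
The standard-time date in Umium Sector, April 24, 2026, lies within the daylight-saving period (20 April – 28 September), so Umium Sector is on daylight time, UTC+05:00.
14:30 UTC + 5h = 19:30 Umium Sector.

19:30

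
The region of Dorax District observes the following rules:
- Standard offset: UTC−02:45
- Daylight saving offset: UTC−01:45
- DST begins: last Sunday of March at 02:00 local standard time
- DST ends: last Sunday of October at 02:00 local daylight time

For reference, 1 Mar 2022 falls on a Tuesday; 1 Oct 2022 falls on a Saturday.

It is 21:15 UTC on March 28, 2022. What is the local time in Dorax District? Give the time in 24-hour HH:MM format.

1 March 2022 is a Tuesday, so Sundays fall on 6, 13, 20, 27; the last is March 27.
1 October 2022 is a Saturday, so Sundays fall on 2, 9, 16, 23, 30; the last is October 30.
At the standard offset (UTC−02:45), 21:15 UTC − 2h45m = 18:30 Dorax District standard time.
The standard-time date in Dorax District, March 28, 2022, lies within the daylight-saving period (27 March – 30 October), so Dorax District is on daylight time, UTC−01:45.
21:15 UTC − 1h45m = 19:30 local.

19:30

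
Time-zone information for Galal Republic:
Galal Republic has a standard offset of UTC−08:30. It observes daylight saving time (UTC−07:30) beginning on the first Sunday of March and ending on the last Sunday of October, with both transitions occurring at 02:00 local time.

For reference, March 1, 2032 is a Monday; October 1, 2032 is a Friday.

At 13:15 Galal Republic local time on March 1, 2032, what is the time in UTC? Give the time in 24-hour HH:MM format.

21:45

1 March 2032 is a Monday, so the first Sunday is March 7.
1 October 2032 is a Friday, so Sundays fall on 3, 10, 17, 24, 31; the last is October 31.
Daylight saving runs 7 March – 31 October; March 1, 2032 is outside that window, so Galal Republic is on standard time at UTC−08:30.
13:15 local + 8h30m = 21:45 UTC.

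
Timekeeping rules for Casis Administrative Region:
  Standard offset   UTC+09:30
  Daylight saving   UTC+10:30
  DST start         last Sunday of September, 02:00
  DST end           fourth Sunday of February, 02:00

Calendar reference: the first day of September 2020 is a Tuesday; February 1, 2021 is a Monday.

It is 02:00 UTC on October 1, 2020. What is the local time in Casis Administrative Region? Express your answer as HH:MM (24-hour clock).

12:30

1 September 2020 is a Tuesday, so Sundays fall on 6, 13, 20, 27; the last is September 27.
1 February 2021 is a Monday, so the first Sunday is February 7 and the fourth is February 28.
At the standard offset (UTC+09:30), 02:00 UTC + 9h30m = 11:30 Casis Administrative Region standard time.
The standard-time date in Casis Administrative Region, October 1, 2020, lies within the daylight-saving period (27 September 2020 – 28 February 2021), so Casis Administrative Region is on daylight time, UTC+10:30.
02:00 UTC + 10h30m = 12:30 local.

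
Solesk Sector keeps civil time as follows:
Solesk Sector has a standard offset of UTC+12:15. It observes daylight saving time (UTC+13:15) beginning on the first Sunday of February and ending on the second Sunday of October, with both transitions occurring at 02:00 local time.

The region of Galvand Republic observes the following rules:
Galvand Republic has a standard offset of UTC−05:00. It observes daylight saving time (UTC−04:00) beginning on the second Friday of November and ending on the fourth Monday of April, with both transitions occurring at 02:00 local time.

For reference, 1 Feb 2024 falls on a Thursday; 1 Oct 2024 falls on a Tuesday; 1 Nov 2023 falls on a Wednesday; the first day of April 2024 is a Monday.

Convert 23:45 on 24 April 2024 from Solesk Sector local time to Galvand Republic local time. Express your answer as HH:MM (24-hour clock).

1 February 2024 is a Thursday, so the first Sunday is February 4.
1 October 2024 is a Tuesday, so the first Sunday is October 6 and the second is October 13.
Daylight saving runs 4 February – 13 October; 24 April 2024 is inside that window, so Solesk Sector is at UTC+13:15.
23:45 Solesk Sector − 13h15m = 10:30 UTC.
1 November 2023 is a Wednesday, so the first Friday is November 3 and the second is November 10.
1 April 2024 is a Monday, so the first Monday is April 1 and the fourth is April 22.
At the standard offset (UTC−05:00), 10:30 UTC − 5h = 05:30 Galvand Republic standard time.
The standard-time date in Galvand Republic, 24 April 2024, does not fall between 10 November 2023 and 22 April 2024, so daylight saving is not in effect and Galvand Republic is at UTC−05:00.
10:30 UTC − 5h = 05:30 Galvand Republic.

05:30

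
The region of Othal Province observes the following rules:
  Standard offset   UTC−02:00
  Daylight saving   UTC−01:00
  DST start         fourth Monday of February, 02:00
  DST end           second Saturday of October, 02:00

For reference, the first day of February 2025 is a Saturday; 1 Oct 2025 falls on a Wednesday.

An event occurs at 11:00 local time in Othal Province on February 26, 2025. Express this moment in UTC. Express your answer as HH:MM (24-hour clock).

1 February 2025 is a Saturday, so the first Monday is February 3 and the fourth is February 24.
1 October 2025 is a Wednesday, so the first Saturday is October 4 and the second is October 11.
February 26, 2025 lies within the daylight-saving period (24 February – 11 October), so Othal Province is on daylight time, UTC−01:00.
11:00 local + 1h = 12:00 UTC.

12:00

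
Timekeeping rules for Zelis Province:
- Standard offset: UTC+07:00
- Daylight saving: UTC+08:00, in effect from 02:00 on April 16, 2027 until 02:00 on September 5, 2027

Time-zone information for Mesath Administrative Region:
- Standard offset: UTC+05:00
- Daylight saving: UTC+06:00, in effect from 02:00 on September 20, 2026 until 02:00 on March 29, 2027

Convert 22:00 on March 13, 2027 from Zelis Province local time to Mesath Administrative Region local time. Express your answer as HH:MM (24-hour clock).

21:00

March 13, 2027 does not fall between 16 April and 5 September, so daylight saving is not in effect and Zelis Province is at UTC+07:00.
22:00 Zelis Province − 7h = 15:00 UTC.
At the standard offset (UTC+05:00), 15:00 UTC + 5h = 20:00 Mesath Administrative Region standard time.
The standard-time date in Mesath Administrative Region, March 13, 2027, falls between 20 September 2026 and 29 March 2027, so daylight saving is in effect and Mesath Administrative Region is at UTC+06:00.
15:00 UTC + 6h = 21:00 Mesath Administrative Region.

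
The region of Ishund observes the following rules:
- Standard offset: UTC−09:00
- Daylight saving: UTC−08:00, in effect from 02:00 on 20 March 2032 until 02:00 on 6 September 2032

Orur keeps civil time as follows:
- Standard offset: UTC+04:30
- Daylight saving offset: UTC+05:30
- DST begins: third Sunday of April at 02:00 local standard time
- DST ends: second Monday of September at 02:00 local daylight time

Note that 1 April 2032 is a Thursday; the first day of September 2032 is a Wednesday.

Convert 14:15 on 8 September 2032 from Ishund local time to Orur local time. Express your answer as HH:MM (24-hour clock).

Daylight saving runs 20 March – 6 September; 8 September 2032 is outside that window, so Ishund is on standard time at UTC−09:00.
14:15 Ishund + 9h = 23:15 UTC.
1 April 2032 is a Thursday, so the first Sunday is April 4 and the third is April 18.
1 September 2032 is a Wednesday, so the first Monday is September 6 and the second is September 13.
At the standard offset (UTC+04:30), 23:15 UTC + 4h30m = 03:45 Orur standard time (rolling into the next day, 9 September 2032).
The standard-time date in Orur, 9 September 2032, lies within the daylight-saving period (18 April – 13 September), so Orur is on daylight time, UTC+05:30.
23:15 UTC + 5h30m = 04:45 Orur (rolling into the next day, 9 September 2032).

04:45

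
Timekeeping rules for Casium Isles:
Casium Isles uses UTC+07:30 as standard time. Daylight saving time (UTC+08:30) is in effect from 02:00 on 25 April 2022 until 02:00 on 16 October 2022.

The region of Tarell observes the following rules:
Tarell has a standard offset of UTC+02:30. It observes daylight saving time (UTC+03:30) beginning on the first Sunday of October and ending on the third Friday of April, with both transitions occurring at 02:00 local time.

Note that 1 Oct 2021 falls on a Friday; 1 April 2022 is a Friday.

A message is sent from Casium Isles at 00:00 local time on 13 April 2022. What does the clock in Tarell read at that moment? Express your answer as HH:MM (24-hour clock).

20:00

13 April 2022 is outside the daylight-saving period (25 April – 16 October), so Casium Isles is on standard time, UTC+07:30.
00:00 Casium Isles − 7h30m = 16:30 UTC (rolling into the previous day, 12 April 2022).
1 October 2021 is a Friday, so the first Sunday is October 3.
1 April 2022 is a Friday, so the first Friday is April 1 and the third is April 15.
At the standard offset (UTC+02:30), 16:30 UTC + 2h30m = 19:00 Tarell standard time.
The standard-time date in Tarell, 12 April 2022, lies within the daylight-saving period (3 October 2021 – 15 April 2022), so Tarell is on daylight time, UTC+03:30.
16:30 UTC + 3h30m = 20:00 Tarell.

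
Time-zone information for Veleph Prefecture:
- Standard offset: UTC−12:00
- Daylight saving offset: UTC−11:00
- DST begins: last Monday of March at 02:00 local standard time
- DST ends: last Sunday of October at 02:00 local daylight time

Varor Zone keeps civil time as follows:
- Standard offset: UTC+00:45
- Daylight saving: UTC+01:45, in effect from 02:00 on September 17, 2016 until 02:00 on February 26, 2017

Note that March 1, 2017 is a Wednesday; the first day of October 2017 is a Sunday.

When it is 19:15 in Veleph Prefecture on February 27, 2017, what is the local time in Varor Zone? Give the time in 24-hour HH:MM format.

1 March 2017 is a Wednesday, so Mondays fall on 6, 13, 20, 27; the last is March 27.
1 October 2017 is a Sunday, so Sundays fall on 1, 8, 15, 22, 29; the last is October 29.
February 27, 2017 does not fall between 27 March and 29 October, so daylight saving is not in effect and Veleph Prefecture is at UTC−12:00.
19:15 Veleph Prefecture + 12h = 07:15 UTC (rolling into the next day, 28 February 2017).
At the standard offset (UTC+00:45), 07:15 UTC + 0h45m = 08:00 Varor Zone standard time.
The standard-time date in Varor Zone, February 28, 2017, does not fall between 17 September 2016 and 26 February 2017, so daylight saving is not in effect and Varor Zone is at UTC+00:45.
07:15 UTC + 0h45m = 08:00 Varor Zone.

08:00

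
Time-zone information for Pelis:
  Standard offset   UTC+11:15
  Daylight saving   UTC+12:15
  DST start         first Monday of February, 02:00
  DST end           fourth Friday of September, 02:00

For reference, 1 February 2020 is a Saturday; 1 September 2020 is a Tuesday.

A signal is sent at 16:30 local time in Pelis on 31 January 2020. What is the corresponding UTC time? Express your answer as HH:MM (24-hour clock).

05:15

1 February 2020 is a Saturday, so the first Monday is February 3.
1 September 2020 is a Tuesday, so the first Friday is September 4 and the fourth is September 25.
Daylight saving runs 3 February – 25 September; 31 January 2020 is outside that window, so Pelis is on standard time at UTC+11:15.
16:30 local − 11h15m = 05:15 UTC.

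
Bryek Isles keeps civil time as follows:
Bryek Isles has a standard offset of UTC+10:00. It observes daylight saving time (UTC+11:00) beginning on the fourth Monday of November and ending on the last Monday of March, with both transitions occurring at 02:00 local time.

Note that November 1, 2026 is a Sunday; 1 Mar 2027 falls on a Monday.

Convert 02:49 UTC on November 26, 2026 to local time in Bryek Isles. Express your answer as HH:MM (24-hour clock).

13:49

1 November 2026 is a Sunday, so the first Monday is November 2 and the fourth is November 23.
1 March 2027 is a Monday, so Mondays fall on 1, 8, 15, 22, 29; the last is March 29.
At the standard offset (UTC+10:00), 02:49 UTC + 10h = 12:49 Bryek Isles standard time.
The standard-time date in Bryek Isles, November 26, 2026, lies within the daylight-saving period (23 November 2026 – 29 March 2027), so Bryek Isles is on daylight time, UTC+11:00.
02:49 UTC + 11h = 13:49 local.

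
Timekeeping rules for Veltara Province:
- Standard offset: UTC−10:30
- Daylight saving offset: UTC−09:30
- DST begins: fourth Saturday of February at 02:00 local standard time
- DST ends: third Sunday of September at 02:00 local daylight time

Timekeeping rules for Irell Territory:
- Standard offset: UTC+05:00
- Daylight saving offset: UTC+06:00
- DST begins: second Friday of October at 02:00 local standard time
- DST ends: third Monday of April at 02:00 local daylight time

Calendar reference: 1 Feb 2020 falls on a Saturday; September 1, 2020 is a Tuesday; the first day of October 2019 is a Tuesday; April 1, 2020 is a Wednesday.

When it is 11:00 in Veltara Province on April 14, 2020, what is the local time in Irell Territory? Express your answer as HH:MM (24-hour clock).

1 February 2020 is a Saturday, so the first Saturday is February 1 and the fourth is February 22.
1 September 2020 is a Tuesday, so the first Sunday is September 6 and the third is September 20.
Daylight saving runs 22 February – 20 September; April 14, 2020 is inside that window, so Veltara Province is at UTC−09:30.
11:00 Veltara Province + 9h30m = 20:30 UTC.
1 October 2019 is a Tuesday, so the first Friday is October 4 and the second is October 11.
1 April 2020 is a Wednesday, so the first Monday is April 6 and the third is April 20.
At the standard offset (UTC+05:00), 20:30 UTC + 5h = 01:30 Irell Territory standard time (rolling into the next day, 15 April 2020).
Daylight saving runs 11 October 2019 – 20 April 2020; the standard-time date in Irell Territory, April 15, 2020, is inside that window, so Irell Territory is at UTC+06:00.
20:30 UTC + 6h = 02:30 Irell Territory (rolling into the next day, 15 April 2020).

02:30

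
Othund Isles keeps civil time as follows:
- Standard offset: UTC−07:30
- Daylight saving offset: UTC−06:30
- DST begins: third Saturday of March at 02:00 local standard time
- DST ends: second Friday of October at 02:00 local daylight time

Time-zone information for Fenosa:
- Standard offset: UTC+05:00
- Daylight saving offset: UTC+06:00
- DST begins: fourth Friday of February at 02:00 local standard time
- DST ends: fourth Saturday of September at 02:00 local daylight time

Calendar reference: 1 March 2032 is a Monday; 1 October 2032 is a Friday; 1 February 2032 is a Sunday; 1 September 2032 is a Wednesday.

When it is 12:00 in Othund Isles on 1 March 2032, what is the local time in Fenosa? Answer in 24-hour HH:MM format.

1 March 2032 is a Monday, so the first Saturday is March 6 and the third is March 20.
1 October 2032 is a Friday, so the first Friday is October 1 and the second is October 8.
1 March 2032 does not fall between 20 March and 8 October, so daylight saving is not in effect and Othund Isles is at UTC−07:30.
12:00 Othund Isles + 7h30m = 19:30 UTC.
1 February 2032 is a Sunday, so the first Friday is February 6 and the fourth is February 27.
1 September 2032 is a Wednesday, so the first Saturday is September 4 and the fourth is September 25.
At the standard offset (UTC+05:00), 19:30 UTC + 5h = 00:30 Fenosa standard time (rolling into the next day, 2 March 2032).
Daylight saving runs 27 February – 25 September; the standard-time date in Fenosa, 2 March 2032, is inside that window, so Fenosa is at UTC+06:00.
19:30 UTC + 6h = 01:30 Fenosa (rolling into the next day, 2 March 2032).

01:30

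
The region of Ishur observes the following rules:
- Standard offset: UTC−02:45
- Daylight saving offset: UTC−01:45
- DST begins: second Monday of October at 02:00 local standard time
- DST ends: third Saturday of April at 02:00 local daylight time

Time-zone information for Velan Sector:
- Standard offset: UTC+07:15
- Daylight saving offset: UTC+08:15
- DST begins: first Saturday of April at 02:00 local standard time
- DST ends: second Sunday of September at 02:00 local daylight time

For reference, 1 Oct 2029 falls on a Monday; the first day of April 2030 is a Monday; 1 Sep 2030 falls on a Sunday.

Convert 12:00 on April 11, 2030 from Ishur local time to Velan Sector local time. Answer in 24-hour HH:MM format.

1 October 2029 is a Monday, so the first Monday is October 1 and the second is October 8.
1 April 2030 is a Monday, so the first Saturday is April 6 and the third is April 20.
Daylight saving runs 8 October 2029 – 20 April 2030; April 11, 2030 is inside that window, so Ishur is at UTC−01:45.
12:00 Ishur + 1h45m = 13:45 UTC.
1 April 2030 is a Monday, so the first Saturday is April 6.
1 September 2030 is a Sunday, so the first Sunday is September 1 and the second is September 8.
At the standard offset (UTC+07:15), 13:45 UTC + 7h15m = 21:00 Velan Sector standard time.
The standard-time date in Velan Sector, April 11, 2030, falls between 6 April and 8 September, so daylight saving is in effect and Velan Sector is at UTC+08:15.
13:45 UTC + 8h15m = 22:00 Velan Sector.

22:00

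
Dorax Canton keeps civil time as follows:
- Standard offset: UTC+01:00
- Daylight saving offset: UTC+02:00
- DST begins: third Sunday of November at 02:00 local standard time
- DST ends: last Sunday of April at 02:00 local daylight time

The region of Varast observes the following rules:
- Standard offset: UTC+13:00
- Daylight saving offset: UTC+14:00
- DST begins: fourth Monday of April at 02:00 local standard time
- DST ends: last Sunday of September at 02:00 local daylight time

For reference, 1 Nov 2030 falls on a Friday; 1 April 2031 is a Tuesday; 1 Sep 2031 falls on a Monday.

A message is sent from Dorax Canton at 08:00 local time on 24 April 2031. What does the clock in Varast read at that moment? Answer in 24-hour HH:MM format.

1 November 2030 is a Friday, so the first Sunday is November 3 and the third is November 17.
1 April 2031 is a Tuesday, so Sundays fall on 6, 13, 20, 27; the last is April 27.
24 April 2031 falls between 17 November 2030 and 27 April 2031, so daylight saving is in effect and Dorax Canton is at UTC+02:00.
08:00 Dorax Canton − 2h = 06:00 UTC.
1 April 2031 is a Tuesday, so the first Monday is April 7 and the fourth is April 28.
1 September 2031 is a Monday, so Sundays fall on 7, 14, 21, 28; the last is September 28.
At the standard offset (UTC+13:00), 06:00 UTC + 13h = 19:00 Varast standard time.
Daylight saving runs 28 April – 28 September; the standard-time date in Varast, 24 April 2031, is outside that window, so Varast is on standard time at UTC+13:00.
06:00 UTC + 13h = 19:00 Varast.

19:00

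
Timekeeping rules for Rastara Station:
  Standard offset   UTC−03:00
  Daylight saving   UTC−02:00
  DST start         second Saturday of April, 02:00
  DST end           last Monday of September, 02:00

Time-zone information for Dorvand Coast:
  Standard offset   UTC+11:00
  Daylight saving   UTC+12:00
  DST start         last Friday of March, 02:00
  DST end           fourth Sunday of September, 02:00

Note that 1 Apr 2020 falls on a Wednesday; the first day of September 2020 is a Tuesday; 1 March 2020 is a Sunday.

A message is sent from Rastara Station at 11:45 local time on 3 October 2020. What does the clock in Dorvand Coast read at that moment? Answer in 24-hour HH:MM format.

1 April 2020 is a Wednesday, so the first Saturday is April 4 and the second is April 11.
1 September 2020 is a Tuesday, so Mondays fall on 7, 14, 21, 28; the last is September 28.
Daylight saving runs 11 April – 28 September; 3 October 2020 is outside that window, so Rastara Station is on standard time at UTC−03:00.
11:45 Rastara Station + 3h = 14:45 UTC.
1 March 2020 is a Sunday, so Fridays fall on 6, 13, 20, 27; the last is March 27.
1 September 2020 is a Tuesday, so the first Sunday is September 6 and the fourth is September 27.
At the standard offset (UTC+11:00), 14:45 UTC + 11h = 01:45 Dorvand Coast standard time (rolling into the next day, 4 October 2020).
Daylight saving runs 27 March – 27 September; the standard-time date in Dorvand Coast, 4 October 2020, is outside that window, so Dorvand Coast is on standard time at UTC+11:00.
14:45 UTC + 11h = 01:45 Dorvand Coast (rolling into the next day, 4 October 2020).

01:45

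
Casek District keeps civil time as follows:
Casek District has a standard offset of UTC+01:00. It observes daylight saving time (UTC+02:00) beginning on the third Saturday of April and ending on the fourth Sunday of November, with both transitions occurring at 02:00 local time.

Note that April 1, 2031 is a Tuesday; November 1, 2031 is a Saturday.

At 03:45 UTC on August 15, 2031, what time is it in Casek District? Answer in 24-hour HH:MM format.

05:45

1 April 2031 is a Tuesday, so the first Saturday is April 5 and the third is April 19.
1 November 2031 is a Saturday, so the first Sunday is November 2 and the fourth is November 23.
At the standard offset (UTC+01:00), 03:45 UTC + 1h = 04:45 Casek District standard time.
The standard-time date in Casek District, August 15, 2031, falls between 19 April and 23 November, so daylight saving is in effect and Casek District is at UTC+02:00.
03:45 UTC + 2h = 05:45 local.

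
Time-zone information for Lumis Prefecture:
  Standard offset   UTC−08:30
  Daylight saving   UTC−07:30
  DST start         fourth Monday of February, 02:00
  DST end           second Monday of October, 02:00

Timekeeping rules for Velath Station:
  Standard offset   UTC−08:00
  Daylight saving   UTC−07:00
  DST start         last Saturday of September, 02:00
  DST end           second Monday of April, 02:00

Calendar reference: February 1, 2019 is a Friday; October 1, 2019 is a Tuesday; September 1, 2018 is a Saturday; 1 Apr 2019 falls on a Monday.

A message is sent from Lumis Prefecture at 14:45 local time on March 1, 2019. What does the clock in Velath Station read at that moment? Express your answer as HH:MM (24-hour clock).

15:15

1 February 2019 is a Friday, so the first Monday is February 4 and the fourth is February 25.
1 October 2019 is a Tuesday, so the first Monday is October 7 and the second is October 14.
March 1, 2019 falls between 25 February and 14 October, so daylight saving is in effect and Lumis Prefecture is at UTC−07:30.
14:45 Lumis Prefecture + 7h30m = 22:15 UTC.
1 September 2018 is a Saturday, so Saturdays fall on 1, 8, 15, 22, 29; the last is September 29.
1 April 2019 is a Monday, so the first Monday is April 1 and the second is April 8.
At the standard offset (UTC−08:00), 22:15 UTC − 8h = 14:15 Velath Station standard time.
Daylight saving runs 29 September 2018 – 8 April 2019; the standard-time date in Velath Station, March 1, 2019, is inside that window, so Velath Station is at UTC−07:00.
22:15 UTC − 7h = 15:15 Velath Station.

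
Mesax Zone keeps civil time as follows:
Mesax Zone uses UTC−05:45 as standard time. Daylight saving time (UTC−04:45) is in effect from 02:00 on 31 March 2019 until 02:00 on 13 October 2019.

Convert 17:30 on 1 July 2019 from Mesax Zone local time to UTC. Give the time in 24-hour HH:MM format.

Daylight saving runs 31 March – 13 October; 1 July 2019 is inside that window, so Mesax Zone is at UTC−04:45.
17:30 local + 4h45m = 22:15 UTC.

22:15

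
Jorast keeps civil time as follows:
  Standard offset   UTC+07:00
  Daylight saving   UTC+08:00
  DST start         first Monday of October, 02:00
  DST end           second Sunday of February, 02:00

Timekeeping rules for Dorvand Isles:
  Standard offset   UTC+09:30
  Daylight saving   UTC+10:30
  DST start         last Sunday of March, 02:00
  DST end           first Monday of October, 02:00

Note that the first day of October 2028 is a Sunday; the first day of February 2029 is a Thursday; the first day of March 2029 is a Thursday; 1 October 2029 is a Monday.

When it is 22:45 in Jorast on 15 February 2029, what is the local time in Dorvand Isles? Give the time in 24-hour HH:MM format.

1 October 2028 is a Sunday, so the first Monday is October 2.
1 February 2029 is a Thursday, so the first Sunday is February 4 and the second is February 11.
15 February 2029 does not fall between 2 October 2028 and 11 February 2029, so daylight saving is not in effect and Jorast is at UTC+07:00.
22:45 Jorast − 7h = 15:45 UTC.
1 March 2029 is a Thursday, so Sundays fall on 4, 11, 18, 25; the last is March 25.
1 October 2029 is a Monday, so the first Monday is October 1.
At the standard offset (UTC+09:30), 15:45 UTC + 9h30m = 01:15 Dorvand Isles standard time (rolling into the next day, 16 February 2029).
Daylight saving runs 25 March – 1 October; the standard-time date in Dorvand Isles, 16 February 2029, is outside that window, so Dorvand Isles is on standard time at UTC+09:30.
15:45 UTC + 9h30m = 01:15 Dorvand Isles (rolling into the next day, 16 February 2029).

01:15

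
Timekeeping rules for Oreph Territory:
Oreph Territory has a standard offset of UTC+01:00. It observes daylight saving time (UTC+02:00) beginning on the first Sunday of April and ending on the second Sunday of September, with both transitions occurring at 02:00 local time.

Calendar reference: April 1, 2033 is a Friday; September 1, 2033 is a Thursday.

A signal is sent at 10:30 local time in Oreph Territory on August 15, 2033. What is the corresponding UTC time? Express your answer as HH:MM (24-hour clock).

08:30

1 April 2033 is a Friday, so the first Sunday is April 3.
1 September 2033 is a Thursday, so the first Sunday is September 4 and the second is September 11.
August 15, 2033 falls between 3 April and 11 September, so daylight saving is in effect and Oreph Territory is at UTC+02:00.
10:30 local − 2h = 08:30 UTC.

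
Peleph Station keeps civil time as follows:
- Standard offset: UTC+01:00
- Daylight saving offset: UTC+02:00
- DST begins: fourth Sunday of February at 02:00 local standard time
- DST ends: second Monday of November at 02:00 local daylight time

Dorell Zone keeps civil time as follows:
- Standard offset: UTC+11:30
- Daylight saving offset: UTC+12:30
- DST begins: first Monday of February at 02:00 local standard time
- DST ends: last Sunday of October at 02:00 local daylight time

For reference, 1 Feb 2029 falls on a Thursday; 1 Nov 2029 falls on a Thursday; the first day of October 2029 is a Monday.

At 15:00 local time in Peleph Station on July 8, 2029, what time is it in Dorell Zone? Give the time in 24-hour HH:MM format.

01:30

1 February 2029 is a Thursday, so the first Sunday is February 4 and the fourth is February 25.
1 November 2029 is a Thursday, so the first Monday is November 5 and the second is November 12.
July 8, 2029 lies within the daylight-saving period (25 February – 12 November), so Peleph Station is on daylight time, UTC+02:00.
15:00 Peleph Station − 2h = 13:00 UTC.
1 February 2029 is a Thursday, so the first Monday is February 5.
1 October 2029 is a Monday, so Sundays fall on 7, 14, 21, 28; the last is October 28.
At the standard offset (UTC+11:30), 13:00 UTC + 11h30m = 00:30 Dorell Zone standard time (rolling into the next day, 9 July 2029).
The standard-time date in Dorell Zone, July 9, 2029, falls between 5 February and 28 October, so daylight saving is in effect and Dorell Zone is at UTC+12:30.
13:00 UTC + 12h30m = 01:30 Dorell Zone (rolling into the next day, 9 July 2029).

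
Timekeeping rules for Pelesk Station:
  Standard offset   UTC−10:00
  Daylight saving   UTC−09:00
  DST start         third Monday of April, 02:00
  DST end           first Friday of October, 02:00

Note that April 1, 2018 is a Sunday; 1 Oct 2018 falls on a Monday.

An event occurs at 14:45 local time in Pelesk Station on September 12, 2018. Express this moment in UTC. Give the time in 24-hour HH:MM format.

1 April 2018 is a Sunday, so the first Monday is April 2 and the third is April 16.
1 October 2018 is a Monday, so the first Friday is October 5.
Daylight saving runs 16 April – 5 October; September 12, 2018 is inside that window, so Pelesk Station is at UTC−09:00.
14:45 local + 9h = 23:45 UTC.

23:45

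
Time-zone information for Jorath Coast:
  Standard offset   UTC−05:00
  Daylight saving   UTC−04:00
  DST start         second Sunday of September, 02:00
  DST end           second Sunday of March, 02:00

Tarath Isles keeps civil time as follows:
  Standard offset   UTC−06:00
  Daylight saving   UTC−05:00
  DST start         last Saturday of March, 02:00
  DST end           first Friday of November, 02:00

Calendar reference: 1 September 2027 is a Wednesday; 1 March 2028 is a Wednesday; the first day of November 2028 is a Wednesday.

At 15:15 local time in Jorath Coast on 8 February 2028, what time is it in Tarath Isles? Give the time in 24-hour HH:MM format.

1 September 2027 is a Wednesday, so the first Sunday is September 5 and the second is September 12.
1 March 2028 is a Wednesday, so the first Sunday is March 5 and the second is March 12.
8 February 2028 lies within the daylight-saving period (12 September 2027 – 12 March 2028), so Jorath Coast is on daylight time, UTC−04:00.
15:15 Jorath Coast + 4h = 19:15 UTC.
1 March 2028 is a Wednesday, so Saturdays fall on 4, 11, 18, 25; the last is March 25.
1 November 2028 is a Wednesday, so the first Friday is November 3.
At the standard offset (UTC−06:00), 19:15 UTC − 6h = 13:15 Tarath Isles standard time.
The standard-time date in Tarath Isles, 8 February 2028, does not fall between 25 March and 3 November, so daylight saving is not in effect and Tarath Isles is at UTC−06:00.
19:15 UTC − 6h = 13:15 Tarath Isles.

13:15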